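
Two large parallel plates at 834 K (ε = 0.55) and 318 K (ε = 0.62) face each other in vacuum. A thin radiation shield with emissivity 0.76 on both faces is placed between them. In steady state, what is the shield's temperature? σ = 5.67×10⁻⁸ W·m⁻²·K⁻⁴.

In steady state the net flux on the hot side equals that on the cold side.
σ(T₁⁴−T_s⁴)/D₁ = σ(T_s⁴−T₂⁴)/D₂, with D₁ = 1/ε₁+1/ε_s−1 = 2.134, D₂ = 1/ε_s+1/ε₂−1 = 1.929.
Solve for T_s⁴: T_s⁴ = (D₂·T₁⁴ + D₁·T₂⁴)/(D₁+D₂) = 2.350×10¹¹ K⁴.

T_s ≈ 696 K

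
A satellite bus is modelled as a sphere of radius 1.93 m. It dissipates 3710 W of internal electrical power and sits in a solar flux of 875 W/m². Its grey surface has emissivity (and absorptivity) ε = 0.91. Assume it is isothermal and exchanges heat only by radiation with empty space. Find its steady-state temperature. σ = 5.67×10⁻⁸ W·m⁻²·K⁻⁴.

At steady state, absorbed solar power + internal power = radiated power.
Absorbed: α·S·A_cross = 0.91·875·11.70 = 9318 W (cross-section πr²).
Total input = 9318 + 3710 = 13030 W.
Radiated: εσ·A_surf·T⁴ with A_surf = 4πr² = 46.81 m².
T⁴ = 13030/(0.91·5.67×10⁻⁸·46.81) = 5.394×10⁹ K⁴.

T ≈ 271 K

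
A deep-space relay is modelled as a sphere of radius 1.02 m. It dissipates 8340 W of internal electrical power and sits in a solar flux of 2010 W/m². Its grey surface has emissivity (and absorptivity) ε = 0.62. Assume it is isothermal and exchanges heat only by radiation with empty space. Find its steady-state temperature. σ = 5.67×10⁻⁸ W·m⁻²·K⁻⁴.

T ≈ 405 K

At steady state, absorbed solar power + internal power = radiated power.
Absorbed: α·S·A_cross = 0.62·2010·3.269 = 4073 W (cross-section πr²).
Total input = 4073 + 8340 = 12410 W.
Radiated: εσ·A_surf·T⁴ with A_surf = 4πr² = 13.07 m².
T⁴ = 12410/(0.62·5.67×10⁻⁸·13.07) = 2.701×10¹⁰ K⁴.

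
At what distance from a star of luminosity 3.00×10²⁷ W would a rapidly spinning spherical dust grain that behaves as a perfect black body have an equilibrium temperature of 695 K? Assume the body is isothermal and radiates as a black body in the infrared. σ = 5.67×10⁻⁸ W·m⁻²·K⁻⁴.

d ≈ 6.72×10¹⁰ m

For an isothermal black-emitting sphere, (1−a)S·πr² = σ·4πr²·T⁴ ⇒ S = 4σT⁴/(1−a).
S = 4·5.67×10⁻⁸·(695)⁴/1.00 = 52920 W/m².
Flux falls as S = L/(4πd²), so d = √(L/(4πS)) = √(3.00×10²⁷/(4π·52920)).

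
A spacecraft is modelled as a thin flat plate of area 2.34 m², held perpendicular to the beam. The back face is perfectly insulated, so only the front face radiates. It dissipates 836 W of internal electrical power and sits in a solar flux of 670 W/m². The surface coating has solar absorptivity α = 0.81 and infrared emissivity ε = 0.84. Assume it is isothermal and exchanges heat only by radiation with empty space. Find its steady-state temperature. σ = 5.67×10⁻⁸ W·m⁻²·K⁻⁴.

At steady state, absorbed solar power + internal power = radiated power.
Absorbed: α·S·A_cross = 0.81·670·2.340 = 1270 W (cross-section A).
Total input = 1270 + 836 = 2106 W.
Radiated: εσ·A_surf·T⁴ with A_surf = A = 2.340 m².
T⁴ = 2106/(0.84·5.67×10⁻⁸·2.340) = 1.890×10¹⁰ K⁴.

T ≈ 371 K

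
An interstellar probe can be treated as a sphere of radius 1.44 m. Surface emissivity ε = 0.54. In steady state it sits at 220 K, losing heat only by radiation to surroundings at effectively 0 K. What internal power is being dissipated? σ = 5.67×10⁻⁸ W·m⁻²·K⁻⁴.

Steady state: P = εσA T⁴.
A = 4πr² = 26.06 m²; T⁴ = (220)⁴ = 2.343×10⁹ K⁴.
P = 0.54 × 5.67×10⁻⁸ × 26.06 × 2.343×10⁹.

P ≈ 1870 W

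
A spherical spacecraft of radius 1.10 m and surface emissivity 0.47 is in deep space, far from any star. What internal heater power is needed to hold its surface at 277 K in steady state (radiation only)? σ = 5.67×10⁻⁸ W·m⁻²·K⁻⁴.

P ≈ 2390 W

P = εσ·4πr²·T⁴.
4πr² = 15.21 m²; T⁴ = 5.887×10⁹ K⁴.
P = 0.47·5.67×10⁻⁸·15.21·5.887×10⁹.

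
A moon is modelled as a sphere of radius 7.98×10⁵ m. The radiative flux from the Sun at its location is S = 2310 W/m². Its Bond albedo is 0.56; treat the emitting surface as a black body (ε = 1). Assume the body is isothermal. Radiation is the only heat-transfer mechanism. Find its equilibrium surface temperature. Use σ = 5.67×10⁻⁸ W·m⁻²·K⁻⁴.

T ≈ 259 K

At equilibrium, absorbed power = emitted power.
Absorbing cross-section = πr² = 2.001×10¹² m²; emitting surface = 4πr² = 8.002×10¹² m² (ratio 4).
(1−a)S·A_cross = εσ·A_surf·T⁴  ⇒  T⁴ = (1−a)S/(4σ).
T⁴ = 0.440·2310/(4·5.67×10⁻⁸) = 4.481×10⁹ K⁴.
T = (4.481×10⁹)^(1/4).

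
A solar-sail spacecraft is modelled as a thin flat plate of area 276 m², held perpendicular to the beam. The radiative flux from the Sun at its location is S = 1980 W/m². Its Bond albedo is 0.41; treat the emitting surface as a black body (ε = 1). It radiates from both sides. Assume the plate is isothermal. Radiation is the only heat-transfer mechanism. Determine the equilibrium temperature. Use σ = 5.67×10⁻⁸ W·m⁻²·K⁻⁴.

T ≈ 319 K

At equilibrium, absorbed power = emitted power.
Absorbing cross-section = A = 276.0 m²; emitting surface = 2A = 552.0 m² (ratio 2).
(1−a)S·A_cross = εσ·A_surf·T⁴  ⇒  T⁴ = (1−a)S/(2σ).
T⁴ = 0.590·1980/(2·5.67×10⁻⁸) = 1.030×10¹⁰ K⁴.
T = (1.030×10¹⁰)^(1/4).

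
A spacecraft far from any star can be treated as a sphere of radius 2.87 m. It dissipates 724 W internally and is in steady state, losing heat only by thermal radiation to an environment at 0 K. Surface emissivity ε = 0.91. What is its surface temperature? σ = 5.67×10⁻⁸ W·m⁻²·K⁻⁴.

T ≈ 108 K

Steady state: internal power = radiated power, P = εσA T⁴.
Radiating area A = 4πr² = 103.5 m².
T⁴ = P/(εσA) = 724/(0.91·5.67×10⁻⁸·103.5) = 1.356×10⁸ K⁴.
T = (1.356×10⁸)^(1/4).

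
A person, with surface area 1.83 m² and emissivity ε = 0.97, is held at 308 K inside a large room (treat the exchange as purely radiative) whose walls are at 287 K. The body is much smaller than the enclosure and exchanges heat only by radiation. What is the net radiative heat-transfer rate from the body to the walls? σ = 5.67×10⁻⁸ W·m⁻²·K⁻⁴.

P_net ≈ 223 W

For a small grey body in a large enclosure: P_net = εσA(T_body⁴ − T_wall⁴).
A = 1.83 m²; T_body⁴ − T_wall⁴ = 8.999×10⁹ − 6.785×10⁹ = 2.215×10⁹ K⁴.
|P_net| = 0.97·5.67×10⁻⁸·1.830·2.215×10⁹.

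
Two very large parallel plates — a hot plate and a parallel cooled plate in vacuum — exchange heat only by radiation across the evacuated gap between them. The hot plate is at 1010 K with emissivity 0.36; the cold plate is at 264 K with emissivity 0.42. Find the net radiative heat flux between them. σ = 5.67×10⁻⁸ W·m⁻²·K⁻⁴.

q ≈ 14100 W/m²

For two infinite grey parallel plates, q = σ(T₁⁴ − T₂⁴)/(1/ε₁ + 1/ε₂ − 1).
T₁⁴ − T₂⁴ = 1.041×10¹² − 4.858×10⁹ = 1.036×10¹² K⁴.
1/ε₁ + 1/ε₂ − 1 = 2.778 + 2.381 − 1 = 4.159.
q = 5.67×10⁻⁸ × 1.036×10¹² / 4.159.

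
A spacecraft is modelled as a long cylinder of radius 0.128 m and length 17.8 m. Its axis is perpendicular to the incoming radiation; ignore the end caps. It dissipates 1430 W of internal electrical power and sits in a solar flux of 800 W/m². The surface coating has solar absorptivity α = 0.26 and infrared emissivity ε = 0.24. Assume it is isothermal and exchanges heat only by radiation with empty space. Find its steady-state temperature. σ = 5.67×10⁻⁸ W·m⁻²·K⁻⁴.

T ≈ 332 K

At steady state, absorbed solar power + internal power = radiated power.
Absorbed: α·S·A_cross = 0.26·800·4.557 = 947.8 W (cross-section 2rL).
Total input = 947.8 + 1430 = 2378 W.
Radiated: εσ·A_surf·T⁴ with A_surf = 2πrL = 14.32 m².
T⁴ = 2378/(0.24·5.67×10⁻⁸·14.32) = 1.221×10¹⁰ K⁴.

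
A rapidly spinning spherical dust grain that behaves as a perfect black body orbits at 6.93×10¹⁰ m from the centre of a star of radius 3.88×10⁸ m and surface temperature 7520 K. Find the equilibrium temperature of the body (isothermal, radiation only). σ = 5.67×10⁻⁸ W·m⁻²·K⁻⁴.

T ≈ 398 K

The star's surface emits σT_*⁴; at distance d the flux is S = σT_*⁴(R_*/d)².
S = 5.67×10⁻⁸·(7520)⁴·(3.88×10⁸/6.93×10¹⁰)² = 5684 W/m².
For an isothermal sphere T⁴ = (1−a)S/(4σ) = 2.506×10¹⁰ K⁴.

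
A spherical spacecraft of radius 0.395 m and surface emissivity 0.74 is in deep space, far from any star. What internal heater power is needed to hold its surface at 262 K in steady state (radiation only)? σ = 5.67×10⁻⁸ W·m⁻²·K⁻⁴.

P ≈ 388 W

P = εσ·4πr²·T⁴.
4πr² = 1.961 m²; T⁴ = 4.712×10⁹ K⁴.
P = 0.74·5.67×10⁻⁸·1.961·4.712×10⁹.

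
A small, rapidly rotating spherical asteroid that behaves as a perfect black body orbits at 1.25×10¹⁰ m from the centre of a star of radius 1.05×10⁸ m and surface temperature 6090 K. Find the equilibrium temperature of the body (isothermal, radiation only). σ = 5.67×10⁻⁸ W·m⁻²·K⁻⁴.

T ≈ 395 K

The star's surface emits σT_*⁴; at distance d the flux is S = σT_*⁴(R_*/d)².
S = 5.67×10⁻⁸·(6090)⁴·(1.05×10⁸/1.25×10¹⁰)² = 5503 W/m².
For an isothermal sphere T⁴ = (1−a)S/(4σ) = 2.426×10¹⁰ K⁴.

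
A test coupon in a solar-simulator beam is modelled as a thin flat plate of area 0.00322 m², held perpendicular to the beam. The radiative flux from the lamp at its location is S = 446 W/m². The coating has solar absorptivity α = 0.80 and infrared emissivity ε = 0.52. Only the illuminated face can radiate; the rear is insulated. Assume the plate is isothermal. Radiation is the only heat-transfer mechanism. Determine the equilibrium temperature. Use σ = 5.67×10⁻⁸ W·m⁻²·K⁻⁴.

T ≈ 332 K

At equilibrium, absorbed power = emitted power.
Absorbing cross-section = A = 0.003220 m²; emitting surface = A = 0.003220 m² (ratio 1).
αS·A_cross = εσ·A_surf·T⁴  ⇒  T⁴ = αS/(ε·1σ).
T⁴ = 0.800·446/(0.52·1·5.67×10⁻⁸) = 1.210×10¹⁰ K⁴.
T = (1.210×10¹⁰)^(1/4).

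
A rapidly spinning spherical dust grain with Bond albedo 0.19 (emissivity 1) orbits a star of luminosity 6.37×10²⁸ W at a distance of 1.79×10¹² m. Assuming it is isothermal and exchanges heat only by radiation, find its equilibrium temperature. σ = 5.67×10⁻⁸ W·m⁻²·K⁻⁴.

First find the stellar flux at distance d: S = L/(4πd²) = 6.37×10²⁸/(4π·(1.79×10¹²)²) = 1582 W/m².
For an isothermal sphere, absorbed (1−a)S·πr² = emitted σ·4πr²·T⁴, so T⁴ = (1−a)S/(4σ).
T⁴ = 0.810·1582/(4·5.67×10⁻⁸) = 5.650×10⁹ K⁴.

T ≈ 274 K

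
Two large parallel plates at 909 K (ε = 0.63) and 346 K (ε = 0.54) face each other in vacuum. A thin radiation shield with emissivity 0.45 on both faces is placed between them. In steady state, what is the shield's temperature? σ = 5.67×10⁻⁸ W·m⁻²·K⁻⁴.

T_s ≈ 777 K

In steady state the net flux on the hot side equals that on the cold side.
σ(T₁⁴−T_s⁴)/D₁ = σ(T_s⁴−T₂⁴)/D₂, with D₁ = 1/ε₁+1/ε_s−1 = 2.810, D₂ = 1/ε_s+1/ε₂−1 = 3.074.
Solve for T_s⁴: T_s⁴ = (D₂·T₁⁴ + D₁·T₂⁴)/(D₁+D₂) = 3.636×10¹¹ K⁴.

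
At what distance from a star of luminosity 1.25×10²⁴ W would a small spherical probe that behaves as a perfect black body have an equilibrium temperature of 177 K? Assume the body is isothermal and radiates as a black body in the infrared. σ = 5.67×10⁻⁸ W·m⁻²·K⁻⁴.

For an isothermal black-emitting sphere, (1−a)S·πr² = σ·4πr²·T⁴ ⇒ S = 4σT⁴/(1−a).
S = 4·5.67×10⁻⁸·(177)⁴/1.00 = 222.6 W/m².
Flux falls as S = L/(4πd²), so d = √(L/(4πS)) = √(1.25×10²⁴/(4π·222.6)).

d ≈ 2.11×10¹⁰ m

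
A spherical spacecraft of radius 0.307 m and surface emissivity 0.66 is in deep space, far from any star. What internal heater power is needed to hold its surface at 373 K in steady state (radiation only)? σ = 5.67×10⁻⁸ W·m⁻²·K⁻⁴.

P = εσ·4πr²·T⁴.
4πr² = 1.184 m²; T⁴ = 1.936×10¹⁰ K⁴.
P = 0.66·5.67×10⁻⁸·1.184·1.936×10¹⁰.

P ≈ 858 W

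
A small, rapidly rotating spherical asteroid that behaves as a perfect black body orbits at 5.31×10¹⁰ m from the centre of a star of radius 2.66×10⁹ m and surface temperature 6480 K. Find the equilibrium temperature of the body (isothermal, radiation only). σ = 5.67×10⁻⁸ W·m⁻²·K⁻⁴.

The star's surface emits σT_*⁴; at distance d the flux is S = σT_*⁴(R_*/d)².
S = 5.67×10⁻⁸·(6480)⁴·(2.66×10⁹/5.31×10¹⁰)² = 2.509×10⁵ W/m².
For an isothermal sphere T⁴ = (1−a)S/(4σ) = 1.106×10¹² K⁴.

T ≈ 1030 K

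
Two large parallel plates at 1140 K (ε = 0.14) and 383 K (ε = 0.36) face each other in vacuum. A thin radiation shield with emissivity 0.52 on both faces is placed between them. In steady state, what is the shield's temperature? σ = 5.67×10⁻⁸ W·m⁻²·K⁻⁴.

In steady state the net flux on the hot side equals that on the cold side.
σ(T₁⁴−T_s⁴)/D₁ = σ(T_s⁴−T₂⁴)/D₂, with D₁ = 1/ε₁+1/ε_s−1 = 8.066, D₂ = 1/ε_s+1/ε₂−1 = 3.701.
Solve for T_s⁴: T_s⁴ = (D₂·T₁⁴ + D₁·T₂⁴)/(D₁+D₂) = 5.460×10¹¹ K⁴.

T_s ≈ 860 K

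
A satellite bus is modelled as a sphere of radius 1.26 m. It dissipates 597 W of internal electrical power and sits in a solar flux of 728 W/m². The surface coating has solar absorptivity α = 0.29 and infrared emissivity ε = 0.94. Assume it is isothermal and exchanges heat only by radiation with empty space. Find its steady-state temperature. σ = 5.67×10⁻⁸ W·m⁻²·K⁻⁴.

T ≈ 198 K

At steady state, absorbed solar power + internal power = radiated power.
Absorbed: α·S·A_cross = 0.29·728·4.988 = 1053 W (cross-section πr²).
Total input = 1053 + 597 = 1650 W.
Radiated: εσ·A_surf·T⁴ with A_surf = 4πr² = 19.95 m².
T⁴ = 1650/(0.94·5.67×10⁻⁸·19.95) = 1.552×10⁹ K⁴.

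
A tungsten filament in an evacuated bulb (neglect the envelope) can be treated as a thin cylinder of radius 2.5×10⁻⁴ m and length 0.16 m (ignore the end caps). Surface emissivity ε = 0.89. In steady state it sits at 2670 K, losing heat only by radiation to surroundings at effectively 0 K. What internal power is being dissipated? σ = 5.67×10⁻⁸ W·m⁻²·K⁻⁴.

Steady state: P = εσA T⁴.
A = 2πrL = 2.513×10⁻⁴ m²; T⁴ = (2670)⁴ = 5.082×10¹³ K⁴.
P = 0.89 × 5.67×10⁻⁸ × 2.513×10⁻⁴ × 5.082×10¹³.

P ≈ 645 W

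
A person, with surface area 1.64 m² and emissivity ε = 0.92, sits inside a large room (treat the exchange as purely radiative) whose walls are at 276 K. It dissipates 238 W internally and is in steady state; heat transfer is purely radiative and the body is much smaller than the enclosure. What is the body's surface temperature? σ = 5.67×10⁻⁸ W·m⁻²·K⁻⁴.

For a small grey body in a large enclosure, net radiated power = εσA(T⁴ − T_w⁴).
Steady state: P = εσA(T⁴ − T_w⁴) with A = 1.64 m².
T⁴ = P/(εσA) + T_w⁴ = 238/(0.92·5.67×10⁻⁸·1.640) + (276)⁴
    = 2.782×10⁹ + 5.803×10⁹ = 8.585×10⁹ K⁴.

T ≈ 304 K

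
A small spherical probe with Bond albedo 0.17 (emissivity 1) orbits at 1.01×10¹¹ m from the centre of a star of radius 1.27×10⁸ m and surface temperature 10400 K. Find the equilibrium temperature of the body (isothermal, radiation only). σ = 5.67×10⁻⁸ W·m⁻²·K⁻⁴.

T ≈ 249 K

The star's surface emits σT_*⁴; at distance d the flux is S = σT_*⁴(R_*/d)².
S = 5.67×10⁻⁸·(10400)⁴·(1.27×10⁸/1.01×10¹¹)² = 1049 W/m².
For an isothermal sphere T⁴ = (1−a)S/(4σ) = 3.838×10⁹ K⁴.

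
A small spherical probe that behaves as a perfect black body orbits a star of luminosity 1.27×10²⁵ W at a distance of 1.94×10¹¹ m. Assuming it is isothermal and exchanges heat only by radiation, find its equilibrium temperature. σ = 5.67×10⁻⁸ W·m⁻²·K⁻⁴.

First find the stellar flux at distance d: S = L/(4πd²) = 1.27×10²⁵/(4π·(1.94×10¹¹)²) = 26.85 W/m².
For an isothermal sphere, absorbed (1−a)S·πr² = emitted σ·4πr²·T⁴, so T⁴ = (1−a)S/(4σ).
T⁴ = 1.00·26.85/(4·5.67×10⁻⁸) = 1.184×10⁸ K⁴.

T ≈ 104 K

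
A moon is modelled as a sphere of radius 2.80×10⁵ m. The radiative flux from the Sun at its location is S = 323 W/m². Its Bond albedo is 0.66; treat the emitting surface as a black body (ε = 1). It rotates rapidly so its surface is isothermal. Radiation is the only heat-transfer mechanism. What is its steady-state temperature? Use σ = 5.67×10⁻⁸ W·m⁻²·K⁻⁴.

T ≈ 148 K

At equilibrium, absorbed power = emitted power.
Absorbing cross-section = πr² = 2.463×10¹¹ m²; emitting surface = 4πr² = 9.852×10¹¹ m² (ratio 4).
(1−a)S·A_cross = εσ·A_surf·T⁴  ⇒  T⁴ = (1−a)S/(4σ).
T⁴ = 0.340·323/(4·5.67×10⁻⁸) = 4.842×10⁸ K⁴.
T = (4.842×10⁸)^(1/4).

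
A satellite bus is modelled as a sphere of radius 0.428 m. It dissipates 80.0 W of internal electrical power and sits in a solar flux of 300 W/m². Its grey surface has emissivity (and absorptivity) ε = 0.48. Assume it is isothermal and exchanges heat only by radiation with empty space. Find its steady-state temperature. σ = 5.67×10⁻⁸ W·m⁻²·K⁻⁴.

T ≈ 226 K

At steady state, absorbed solar power + internal power = radiated power.
Absorbed: α·S·A_cross = 0.48·300·0.5755 = 82.87 W (cross-section πr²).
Total input = 82.87 + 80.0 = 162.9 W.
Radiated: εσ·A_surf·T⁴ with A_surf = 4πr² = 2.302 m².
T⁴ = 162.9/(0.48·5.67×10⁻⁸·2.302) = 2.600×10⁹ K⁴.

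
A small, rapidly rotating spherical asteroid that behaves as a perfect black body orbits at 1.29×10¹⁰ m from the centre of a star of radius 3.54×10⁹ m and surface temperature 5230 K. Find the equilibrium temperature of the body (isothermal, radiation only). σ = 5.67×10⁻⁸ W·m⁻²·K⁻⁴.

The star's surface emits σT_*⁴; at distance d the flux is S = σT_*⁴(R_*/d)².
S = 5.67×10⁻⁸·(5230)⁴·(3.54×10⁹/1.29×10¹⁰)² = 3.195×10⁶ W/m².
For an isothermal sphere T⁴ = (1−a)S/(4σ) = 1.409×10¹³ K⁴.

T ≈ 1940 K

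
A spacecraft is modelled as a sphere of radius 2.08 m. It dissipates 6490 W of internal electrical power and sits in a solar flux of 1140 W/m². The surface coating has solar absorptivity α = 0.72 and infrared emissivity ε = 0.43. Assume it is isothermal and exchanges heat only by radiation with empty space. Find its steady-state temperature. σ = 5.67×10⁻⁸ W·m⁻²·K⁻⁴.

T ≈ 340 K

At steady state, absorbed solar power + internal power = radiated power.
Absorbed: α·S·A_cross = 0.72·1140·13.59 = 11160 W (cross-section πr²).
Total input = 11160 + 6490 = 17650 W.
Radiated: εσ·A_surf·T⁴ with A_surf = 4πr² = 54.37 m².
T⁴ = 17650/(0.43·5.67×10⁻⁸·54.37) = 1.331×10¹⁰ K⁴.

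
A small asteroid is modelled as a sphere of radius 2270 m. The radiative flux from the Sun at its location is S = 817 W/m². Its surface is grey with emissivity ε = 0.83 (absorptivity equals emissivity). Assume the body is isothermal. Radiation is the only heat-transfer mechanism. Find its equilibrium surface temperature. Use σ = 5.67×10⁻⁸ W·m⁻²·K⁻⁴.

At equilibrium, absorbed power = emitted power.
Absorbing cross-section = πr² = 1.619×10⁷ m²; emitting surface = 4πr² = 6.475×10⁷ m² (ratio 4).
εS·A_cross = εσ·A_surf·T⁴  ⇒  T⁴ = S/(4σ)   (ε cancels).
T⁴ = 817/(4·5.67×10⁻⁸) = 3.602×10⁹ K⁴.
T = (3.602×10⁹)^(1/4).

T ≈ 245 K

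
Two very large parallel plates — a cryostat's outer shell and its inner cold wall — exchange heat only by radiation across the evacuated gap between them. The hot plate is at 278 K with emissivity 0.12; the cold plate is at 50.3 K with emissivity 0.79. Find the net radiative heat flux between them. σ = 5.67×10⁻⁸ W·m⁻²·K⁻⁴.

q ≈ 39.3 W/m²

For two infinite grey parallel plates, q = σ(T₁⁴ − T₂⁴)/(1/ε₁ + 1/ε₂ − 1).
T₁⁴ − T₂⁴ = 5.973×10⁹ − 6.401×10⁶ = 5.966×10⁹ K⁴.
1/ε₁ + 1/ε₂ − 1 = 8.333 + 1.266 − 1 = 8.599.
q = 5.67×10⁻⁸ × 5.966×10⁹ / 8.599.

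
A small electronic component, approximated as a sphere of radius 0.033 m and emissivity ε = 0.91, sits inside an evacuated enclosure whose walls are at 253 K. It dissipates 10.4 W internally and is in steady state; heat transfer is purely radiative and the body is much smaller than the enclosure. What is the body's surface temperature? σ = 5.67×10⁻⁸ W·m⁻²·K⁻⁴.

For a small grey body in a large enclosure, net radiated power = εσA(T⁴ − T_w⁴).
Steady state: P = εσA(T⁴ − T_w⁴) with A = 4πr² = 0.01368 m².
T⁴ = P/(εσA) + T_w⁴ = 10.4/(0.91·5.67×10⁻⁸·0.01368) + (253)⁴
    = 1.473×10¹⁰ + 4.097×10⁹ = 1.883×10¹⁰ K⁴.

T ≈ 370 K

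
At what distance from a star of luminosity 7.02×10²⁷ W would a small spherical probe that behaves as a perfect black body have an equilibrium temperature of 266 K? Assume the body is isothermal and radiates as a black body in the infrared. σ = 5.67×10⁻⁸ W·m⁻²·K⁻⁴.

d ≈ 7.01×10¹¹ m

For an isothermal black-emitting sphere, (1−a)S·πr² = σ·4πr²·T⁴ ⇒ S = 4σT⁴/(1−a).
S = 4·5.67×10⁻⁸·(266)⁴/1.00 = 1135 W/m².
Flux falls as S = L/(4πd²), so d = √(L/(4πS)) = √(7.02×10²⁷/(4π·1135)).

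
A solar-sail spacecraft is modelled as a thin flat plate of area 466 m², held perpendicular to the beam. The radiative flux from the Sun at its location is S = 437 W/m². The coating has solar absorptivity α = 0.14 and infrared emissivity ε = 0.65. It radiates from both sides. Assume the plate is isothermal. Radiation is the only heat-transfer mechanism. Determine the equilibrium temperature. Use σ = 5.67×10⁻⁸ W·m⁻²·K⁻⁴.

T ≈ 170 K

At equilibrium, absorbed power = emitted power.
Absorbing cross-section = A = 466.0 m²; emitting surface = 2A = 932.0 m² (ratio 2).
αS·A_cross = εσ·A_surf·T⁴  ⇒  T⁴ = αS/(ε·2σ).
T⁴ = 0.140·437/(0.65·2·5.67×10⁻⁸) = 8.300×10⁸ K⁴.
T = (8.300×10⁸)^(1/4).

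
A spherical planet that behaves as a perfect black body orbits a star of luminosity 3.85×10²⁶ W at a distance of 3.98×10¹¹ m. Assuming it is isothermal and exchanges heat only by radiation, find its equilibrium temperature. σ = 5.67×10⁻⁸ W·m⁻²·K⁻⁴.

T ≈ 171 K

First find the stellar flux at distance d: S = L/(4πd²) = 3.85×10²⁶/(4π·(3.98×10¹¹)²) = 193.4 W/m².
For an isothermal sphere, absorbed (1−a)S·πr² = emitted σ·4πr²·T⁴, so T⁴ = (1−a)S/(4σ).
T⁴ = 1.00·193.4/(4·5.67×10⁻⁸) = 8.528×10⁸ K⁴.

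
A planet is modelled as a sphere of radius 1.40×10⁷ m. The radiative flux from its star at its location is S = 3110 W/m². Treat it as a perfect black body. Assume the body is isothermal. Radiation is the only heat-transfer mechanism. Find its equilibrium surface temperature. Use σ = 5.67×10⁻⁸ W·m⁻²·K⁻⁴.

At equilibrium, absorbed power = emitted power.
Absorbing cross-section = πr² = 6.158×10¹⁴ m²; emitting surface = 4πr² = 2.463×10¹⁵ m² (ratio 4).
S·A_cross = εσ·A_surf·T⁴  ⇒  T⁴ = S/(4σ).
T⁴ = 1.00·3110/(4·5.67×10⁻⁸) = 1.371×10¹⁰ K⁴.
T = (1.371×10¹⁰)^(1/4).

T ≈ 342 K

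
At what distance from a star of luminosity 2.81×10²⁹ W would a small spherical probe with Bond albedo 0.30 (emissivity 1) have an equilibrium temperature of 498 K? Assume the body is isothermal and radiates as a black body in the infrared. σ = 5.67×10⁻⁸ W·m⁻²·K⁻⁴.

d ≈ 1.06×10¹² m

For an isothermal black-emitting sphere, (1−a)S·πr² = σ·4πr²·T⁴ ⇒ S = 4σT⁴/(1−a).
S = 4·5.67×10⁻⁸·(498)⁴/0.700 = 19930 W/m².
Flux falls as S = L/(4πd²), so d = √(L/(4πS)) = √(2.81×10²⁹/(4π·19930)).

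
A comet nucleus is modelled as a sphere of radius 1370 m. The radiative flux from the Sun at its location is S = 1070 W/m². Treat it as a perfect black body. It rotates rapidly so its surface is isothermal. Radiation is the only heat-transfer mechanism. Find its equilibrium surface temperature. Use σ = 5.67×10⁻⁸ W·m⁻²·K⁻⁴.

At equilibrium, absorbed power = emitted power.
Absorbing cross-section = πr² = 5.896×10⁶ m²; emitting surface = 4πr² = 2.359×10⁷ m² (ratio 4).
S·A_cross = εσ·A_surf·T⁴  ⇒  T⁴ = S/(4σ).
T⁴ = 1.00·1070/(4·5.67×10⁻⁸) = 4.718×10⁹ K⁴.
T = (4.718×10⁹)^(1/4).

T ≈ 262 K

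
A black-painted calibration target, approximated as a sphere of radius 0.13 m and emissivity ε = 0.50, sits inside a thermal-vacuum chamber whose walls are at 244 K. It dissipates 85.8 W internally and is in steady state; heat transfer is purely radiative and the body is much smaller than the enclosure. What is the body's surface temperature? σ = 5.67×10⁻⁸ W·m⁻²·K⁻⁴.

For a small grey body in a large enclosure, net radiated power = εσA(T⁴ − T_w⁴).
Steady state: P = εσA(T⁴ − T_w⁴) with A = 4πr² = 0.2124 m².
T⁴ = P/(εσA) + T_w⁴ = 85.8/(0.50·5.67×10⁻⁸·0.2124) + (244)⁴
    = 1.425×10¹⁰ + 3.545×10⁹ = 1.780×10¹⁰ K⁴.

T ≈ 365 K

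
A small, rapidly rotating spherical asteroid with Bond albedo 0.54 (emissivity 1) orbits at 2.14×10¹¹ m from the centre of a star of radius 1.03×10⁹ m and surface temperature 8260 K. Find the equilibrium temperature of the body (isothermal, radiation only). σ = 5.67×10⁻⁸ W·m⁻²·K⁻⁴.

T ≈ 334 K

The star's surface emits σT_*⁴; at distance d the flux is S = σT_*⁴(R_*/d)².
S = 5.67×10⁻⁸·(8260)⁴·(1.03×10⁹/2.14×10¹¹)² = 6114 W/m².
For an isothermal sphere T⁴ = (1−a)S/(4σ) = 1.240×10¹⁰ K⁴.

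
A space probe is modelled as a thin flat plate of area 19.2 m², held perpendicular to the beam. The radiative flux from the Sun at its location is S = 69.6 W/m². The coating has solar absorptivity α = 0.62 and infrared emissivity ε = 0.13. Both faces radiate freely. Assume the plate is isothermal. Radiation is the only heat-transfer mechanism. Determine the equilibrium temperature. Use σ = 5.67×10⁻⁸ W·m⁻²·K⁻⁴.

T ≈ 233 K

At equilibrium, absorbed power = emitted power.
Absorbing cross-section = A = 19.20 m²; emitting surface = 2A = 38.40 m² (ratio 2).
αS·A_cross = εσ·A_surf·T⁴  ⇒  T⁴ = αS/(ε·2σ).
T⁴ = 0.620·69.6/(0.13·2·5.67×10⁻⁸) = 2.927×10⁹ K⁴.
T = (2.927×10⁹)^(1/4).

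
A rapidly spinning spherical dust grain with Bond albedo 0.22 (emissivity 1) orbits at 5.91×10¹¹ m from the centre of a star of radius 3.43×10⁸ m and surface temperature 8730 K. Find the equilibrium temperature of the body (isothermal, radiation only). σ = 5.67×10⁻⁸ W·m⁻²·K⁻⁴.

T ≈ 140 K

The star's surface emits σT_*⁴; at distance d the flux is S = σT_*⁴(R_*/d)².
S = 5.67×10⁻⁸·(8730)⁴·(3.43×10⁸/5.91×10¹¹)² = 110.9 W/m².
For an isothermal sphere T⁴ = (1−a)S/(4σ) = 3.815×10⁸ K⁴.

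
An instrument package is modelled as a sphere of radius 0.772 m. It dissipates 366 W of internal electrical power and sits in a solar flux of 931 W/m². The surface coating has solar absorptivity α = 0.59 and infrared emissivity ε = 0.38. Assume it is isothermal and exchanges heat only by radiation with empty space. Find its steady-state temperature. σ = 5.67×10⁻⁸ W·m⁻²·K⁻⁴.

T ≈ 305 K

At steady state, absorbed solar power + internal power = radiated power.
Absorbed: α·S·A_cross = 0.59·931·1.872 = 1028 W (cross-section πr²).
Total input = 1028 + 366 = 1394 W.
Radiated: εσ·A_surf·T⁴ with A_surf = 4πr² = 7.489 m².
T⁴ = 1394/(0.38·5.67×10⁻⁸·7.489) = 8.642×10⁹ K⁴.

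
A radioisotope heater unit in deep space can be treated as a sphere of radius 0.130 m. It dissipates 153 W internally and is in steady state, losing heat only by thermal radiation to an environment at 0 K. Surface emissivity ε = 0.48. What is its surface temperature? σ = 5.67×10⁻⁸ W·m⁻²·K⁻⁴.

T ≈ 403 K

Steady state: internal power = radiated power, P = εσA T⁴.
Radiating area A = 4πr² = 0.2124 m².
T⁴ = P/(εσA) = 153/(0.48·5.67×10⁻⁸·0.2124) = 2.647×10¹⁰ K⁴.
T = (2.647×10¹⁰)^(1/4).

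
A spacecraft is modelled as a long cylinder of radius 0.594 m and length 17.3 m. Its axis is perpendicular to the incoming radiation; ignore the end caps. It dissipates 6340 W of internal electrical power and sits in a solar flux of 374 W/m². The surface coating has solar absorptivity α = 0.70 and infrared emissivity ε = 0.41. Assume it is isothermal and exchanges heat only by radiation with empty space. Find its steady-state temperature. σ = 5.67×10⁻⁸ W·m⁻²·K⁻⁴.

T ≈ 297 K

At steady state, absorbed solar power + internal power = radiated power.
Absorbed: α·S·A_cross = 0.70·374·20.55 = 5381 W (cross-section 2rL).
Total input = 5381 + 6340 = 11720 W.
Radiated: εσ·A_surf·T⁴ with A_surf = 2πrL = 64.57 m².
T⁴ = 11720/(0.41·5.67×10⁻⁸·64.57) = 7.809×10⁹ K⁴.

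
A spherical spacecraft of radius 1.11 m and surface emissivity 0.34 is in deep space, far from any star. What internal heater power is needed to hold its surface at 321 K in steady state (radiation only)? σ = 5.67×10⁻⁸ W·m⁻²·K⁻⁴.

P = εσ·4πr²·T⁴.
4πr² = 15.48 m²; T⁴ = 1.062×10¹⁰ K⁴.
P = 0.34·5.67×10⁻⁸·15.48·1.062×10¹⁰.

P ≈ 3170 W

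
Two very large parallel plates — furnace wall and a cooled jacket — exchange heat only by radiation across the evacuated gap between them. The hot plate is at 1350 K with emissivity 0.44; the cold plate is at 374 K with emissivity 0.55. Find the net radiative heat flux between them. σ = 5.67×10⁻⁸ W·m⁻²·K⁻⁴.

For two infinite grey parallel plates, q = σ(T₁⁴ − T₂⁴)/(1/ε₁ + 1/ε₂ − 1).
T₁⁴ − T₂⁴ = 3.322×10¹² − 1.957×10¹⁰ = 3.302×10¹² K⁴.
1/ε₁ + 1/ε₂ − 1 = 2.273 + 1.818 − 1 = 3.091.
q = 5.67×10⁻⁸ × 3.302×10¹² / 3.091.

q ≈ 60600 W/m²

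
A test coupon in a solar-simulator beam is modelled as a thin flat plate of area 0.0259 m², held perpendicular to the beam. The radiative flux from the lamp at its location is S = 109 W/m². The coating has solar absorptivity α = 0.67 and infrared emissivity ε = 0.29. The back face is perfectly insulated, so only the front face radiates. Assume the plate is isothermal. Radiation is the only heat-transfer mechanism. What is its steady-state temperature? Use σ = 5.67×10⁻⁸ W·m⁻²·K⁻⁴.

At equilibrium, absorbed power = emitted power.
Absorbing cross-section = A = 0.02590 m²; emitting surface = A = 0.02590 m² (ratio 1).
αS·A_cross = εσ·A_surf·T⁴  ⇒  T⁴ = αS/(ε·1σ).
T⁴ = 0.670·109/(0.29·1·5.67×10⁻⁸) = 4.441×10⁹ K⁴.
T = (4.441×10⁹)^(1/4).

T ≈ 258 K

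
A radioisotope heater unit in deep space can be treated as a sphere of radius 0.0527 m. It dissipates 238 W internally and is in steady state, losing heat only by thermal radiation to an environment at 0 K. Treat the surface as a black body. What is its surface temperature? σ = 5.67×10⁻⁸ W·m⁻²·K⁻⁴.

Steady state: internal power = radiated power, P = εσA T⁴.
Radiating area A = 4πr² = 0.03490 m².
T⁴ = P/(εσA) = 238/(1.0·5.67×10⁻⁸·0.03490) = 1.203×10¹¹ K⁴.
T = (1.203×10¹¹)^(1/4).

T ≈ 589 K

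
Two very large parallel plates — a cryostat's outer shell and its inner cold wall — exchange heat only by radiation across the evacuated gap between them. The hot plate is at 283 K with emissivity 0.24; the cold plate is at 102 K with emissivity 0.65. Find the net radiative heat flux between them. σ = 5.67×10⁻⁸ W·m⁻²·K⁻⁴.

q ≈ 76.0 W/m²

For two infinite grey parallel plates, q = σ(T₁⁴ − T₂⁴)/(1/ε₁ + 1/ε₂ − 1).
T₁⁴ − T₂⁴ = 6.414×10⁹ − 1.082×10⁸ = 6.306×10⁹ K⁴.
1/ε₁ + 1/ε₂ − 1 = 4.167 + 1.538 − 1 = 4.705.
q = 5.67×10⁻⁸ × 6.306×10⁹ / 4.705.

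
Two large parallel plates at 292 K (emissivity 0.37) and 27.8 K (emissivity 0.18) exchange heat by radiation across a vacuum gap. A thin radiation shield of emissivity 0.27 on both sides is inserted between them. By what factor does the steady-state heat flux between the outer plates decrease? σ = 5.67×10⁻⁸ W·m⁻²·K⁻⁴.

Without shield: q₀ = σΔ(T⁴)/(1/ε₁+1/ε₂−1) with denominator 7.258.
With shield the two gaps are in series; the resistances add: (1/ε₁+1/ε_s−1)+(1/ε_s+1/ε₂−1) = 5.406+8.259 = 13.67.
Heat-flux ratio q₀/q = 13.67/7.258.

factor ≈ 1.88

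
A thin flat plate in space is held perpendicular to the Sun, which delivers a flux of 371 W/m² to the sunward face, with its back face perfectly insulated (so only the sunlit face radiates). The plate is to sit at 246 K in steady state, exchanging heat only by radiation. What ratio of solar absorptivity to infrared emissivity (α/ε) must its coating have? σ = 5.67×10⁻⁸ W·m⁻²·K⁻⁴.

α/ε ≈ 0.560

Balance: αS·A = εσ·1A·T⁴ ⇒ α/ε = σT⁴/S.
α/ε = 5.67×10⁻⁸·(246)⁴/371 = 5.67×10⁻⁸·3.662×10⁹/371.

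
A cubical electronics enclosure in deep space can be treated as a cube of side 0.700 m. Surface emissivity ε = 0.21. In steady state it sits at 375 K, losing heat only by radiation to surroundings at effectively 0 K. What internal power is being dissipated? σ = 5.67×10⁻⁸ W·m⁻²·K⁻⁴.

P ≈ 692 W

Steady state: P = εσA T⁴.
A = 6L² = 2.940 m²; T⁴ = (375)⁴ = 1.978×10¹⁰ K⁴.
P = 0.21 × 5.67×10⁻⁸ × 2.940 × 1.978×10¹⁰.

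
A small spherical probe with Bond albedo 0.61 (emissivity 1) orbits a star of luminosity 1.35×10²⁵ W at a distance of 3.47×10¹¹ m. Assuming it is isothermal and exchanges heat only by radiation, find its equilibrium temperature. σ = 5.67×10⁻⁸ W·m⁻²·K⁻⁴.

First find the stellar flux at distance d: S = L/(4πd²) = 1.35×10²⁵/(4π·(3.47×10¹¹)²) = 8.922 W/m².
For an isothermal sphere, absorbed (1−a)S·πr² = emitted σ·4πr²·T⁴, so T⁴ = (1−a)S/(4σ).
T⁴ = 0.390·8.922/(4·5.67×10⁻⁸) = 1.534×10⁷ K⁴.

T ≈ 62.6 K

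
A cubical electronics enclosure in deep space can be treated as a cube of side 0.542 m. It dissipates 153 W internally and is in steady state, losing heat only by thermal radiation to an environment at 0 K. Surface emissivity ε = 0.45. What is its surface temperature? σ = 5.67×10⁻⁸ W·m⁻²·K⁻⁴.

Steady state: internal power = radiated power, P = εσA T⁴.
Radiating area A = 6L² = 1.763 m².
T⁴ = P/(εσA) = 153/(0.45·5.67×10⁻⁸·1.763) = 3.402×10⁹ K⁴.
T = (3.402×10⁹)^(1/4).

T ≈ 242 K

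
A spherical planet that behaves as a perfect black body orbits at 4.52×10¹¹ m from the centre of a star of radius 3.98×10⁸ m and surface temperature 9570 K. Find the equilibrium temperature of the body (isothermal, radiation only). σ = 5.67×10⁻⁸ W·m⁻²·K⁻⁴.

T ≈ 201 K

The star's surface emits σT_*⁴; at distance d the flux is S = σT_*⁴(R_*/d)².
S = 5.67×10⁻⁸·(9570)⁴·(3.98×10⁸/4.52×10¹¹)² = 368.7 W/m².
For an isothermal sphere T⁴ = (1−a)S/(4σ) = 1.626×10⁹ K⁴.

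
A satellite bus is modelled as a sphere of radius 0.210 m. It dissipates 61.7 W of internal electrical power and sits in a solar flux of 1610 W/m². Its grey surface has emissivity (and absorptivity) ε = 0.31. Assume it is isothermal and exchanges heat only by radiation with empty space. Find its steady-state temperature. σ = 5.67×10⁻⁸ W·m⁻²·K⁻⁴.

T ≈ 340 K

At steady state, absorbed solar power + internal power = radiated power.
Absorbed: α·S·A_cross = 0.31·1610·0.1385 = 69.15 W (cross-section πr²).
Total input = 69.15 + 61.7 = 130.8 W.
Radiated: εσ·A_surf·T⁴ with A_surf = 4πr² = 0.5542 m².
T⁴ = 130.8/(0.31·5.67×10⁻⁸·0.5542) = 1.343×10¹⁰ K⁴.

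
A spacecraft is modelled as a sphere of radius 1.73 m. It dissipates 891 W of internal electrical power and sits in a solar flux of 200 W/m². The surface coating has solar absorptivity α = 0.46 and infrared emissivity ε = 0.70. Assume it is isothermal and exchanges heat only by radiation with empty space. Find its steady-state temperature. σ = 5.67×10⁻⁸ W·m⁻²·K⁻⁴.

At steady state, absorbed solar power + internal power = radiated power.
Absorbed: α·S·A_cross = 0.46·200·9.402 = 865.0 W (cross-section πr²).
Total input = 865.0 + 891 = 1756 W.
Radiated: εσ·A_surf·T⁴ with A_surf = 4πr² = 37.61 m².
T⁴ = 1756/(0.70·5.67×10⁻⁸·37.61) = 1.176×10⁹ K⁴.

T ≈ 185 K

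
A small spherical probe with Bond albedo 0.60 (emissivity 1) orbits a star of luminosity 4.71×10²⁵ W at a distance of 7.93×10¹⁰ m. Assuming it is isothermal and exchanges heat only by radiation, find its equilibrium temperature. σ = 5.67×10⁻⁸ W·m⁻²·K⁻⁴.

First find the stellar flux at distance d: S = L/(4πd²) = 4.71×10²⁵/(4π·(7.93×10¹⁰)²) = 596.0 W/m².
For an isothermal sphere, absorbed (1−a)S·πr² = emitted σ·4πr²·T⁴, so T⁴ = (1−a)S/(4σ).
T⁴ = 0.400·596.0/(4·5.67×10⁻⁸) = 1.051×10⁹ K⁴.

T ≈ 180 K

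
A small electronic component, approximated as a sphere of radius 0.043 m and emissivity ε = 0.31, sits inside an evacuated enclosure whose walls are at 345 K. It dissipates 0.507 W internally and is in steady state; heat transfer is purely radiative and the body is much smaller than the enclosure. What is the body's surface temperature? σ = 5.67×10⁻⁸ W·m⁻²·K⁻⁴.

For a small grey body in a large enclosure, net radiated power = εσA(T⁴ − T_w⁴).
Steady state: P = εσA(T⁴ − T_w⁴) with A = 4πr² = 0.02324 m².
T⁴ = P/(εσA) + T_w⁴ = 0.507/(0.31·5.67×10⁻⁸·0.02324) + (345)⁴
    = 1.241×10⁹ + 1.417×10¹⁰ = 1.541×10¹⁰ K⁴.

T ≈ 352 K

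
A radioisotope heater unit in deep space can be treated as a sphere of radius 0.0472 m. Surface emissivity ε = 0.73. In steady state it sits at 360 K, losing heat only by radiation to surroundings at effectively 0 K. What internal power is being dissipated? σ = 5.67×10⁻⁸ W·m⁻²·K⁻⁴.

Steady state: P = εσA T⁴.
A = 4πr² = 0.02800 m²; T⁴ = (360)⁴ = 1.680×10¹⁰ K⁴.
P = 0.73 × 5.67×10⁻⁸ × 0.02800 × 1.680×10¹⁰.

P ≈ 19.5 W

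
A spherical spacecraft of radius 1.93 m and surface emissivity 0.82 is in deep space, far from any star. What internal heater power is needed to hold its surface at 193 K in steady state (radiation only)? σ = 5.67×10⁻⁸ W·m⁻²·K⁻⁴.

P ≈ 3020 W

P = εσ·4πr²·T⁴.
4πr² = 46.81 m²; T⁴ = 1.387×10⁹ K⁴.
P = 0.82·5.67×10⁻⁸·46.81·1.387×10⁹.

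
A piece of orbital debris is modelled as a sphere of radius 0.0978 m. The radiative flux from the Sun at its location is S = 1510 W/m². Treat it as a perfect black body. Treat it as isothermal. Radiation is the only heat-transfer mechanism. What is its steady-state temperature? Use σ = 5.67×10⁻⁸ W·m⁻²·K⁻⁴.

T ≈ 286 K

At equilibrium, absorbed power = emitted power.
Absorbing cross-section = πr² = 0.03005 m²; emitting surface = 4πr² = 0.1202 m² (ratio 4).
S·A_cross = εσ·A_surf·T⁴  ⇒  T⁴ = S/(4σ).
T⁴ = 1.00·1510/(4·5.67×10⁻⁸) = 6.658×10⁹ K⁴.
T = (6.658×10⁹)^(1/4).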